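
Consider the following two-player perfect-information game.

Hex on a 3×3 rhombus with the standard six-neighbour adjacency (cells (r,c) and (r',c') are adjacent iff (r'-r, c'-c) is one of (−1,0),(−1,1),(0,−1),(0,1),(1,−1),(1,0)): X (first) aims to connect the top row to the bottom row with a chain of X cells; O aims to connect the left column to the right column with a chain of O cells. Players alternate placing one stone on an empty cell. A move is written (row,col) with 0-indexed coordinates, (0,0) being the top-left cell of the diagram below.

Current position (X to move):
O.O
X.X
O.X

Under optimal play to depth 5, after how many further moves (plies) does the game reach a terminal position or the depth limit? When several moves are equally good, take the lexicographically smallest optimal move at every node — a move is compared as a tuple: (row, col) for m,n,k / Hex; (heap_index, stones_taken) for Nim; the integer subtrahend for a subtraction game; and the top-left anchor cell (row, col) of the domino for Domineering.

ply 1, X at O.O/X.X/O.X | (0,1)=-1→OXO/X.X/O.X*; (1,1)=-1→O.O/XXX/O.X; (2,1)=-1→O.O/X.X/OXX
ply 2, O at OXO/X.X/O.X | (1,1)=+1→OXO/XOX/O.X*; (2,1)=-1→OXO/X.X/OOX
ply 3: OXO/XOX/O.X is terminal -1 (X); from O.O/X.X/O.X depth 5

PV length from [O.O/X.X/O.X]: 2 plies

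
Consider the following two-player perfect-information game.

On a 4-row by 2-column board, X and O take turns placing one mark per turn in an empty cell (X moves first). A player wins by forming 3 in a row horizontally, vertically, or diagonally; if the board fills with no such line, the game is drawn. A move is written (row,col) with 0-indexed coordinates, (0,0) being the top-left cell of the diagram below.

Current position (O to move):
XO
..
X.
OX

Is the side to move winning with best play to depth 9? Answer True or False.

O winning at [XO/../X./OX]: False

p1 O@[XO/../X./OX]: (1,0)[XO/O./X./OX]+0* (1,1)[XO/.O/X./OX]-1 (2,1)[XO/../XO/OX]-1
p2 X@[XO/O./X./OX]: (1,1)[XO/OX/X./OX]+0* (2,1)[XO/O./XX/OX]+0
p3 O@[XO/OX/X./OX]: (2,1)[XO/OX/XO/OX]+0*
p4 X@[XO/OX/XO/OX] terminal +0; root [XO/../X./OX] d9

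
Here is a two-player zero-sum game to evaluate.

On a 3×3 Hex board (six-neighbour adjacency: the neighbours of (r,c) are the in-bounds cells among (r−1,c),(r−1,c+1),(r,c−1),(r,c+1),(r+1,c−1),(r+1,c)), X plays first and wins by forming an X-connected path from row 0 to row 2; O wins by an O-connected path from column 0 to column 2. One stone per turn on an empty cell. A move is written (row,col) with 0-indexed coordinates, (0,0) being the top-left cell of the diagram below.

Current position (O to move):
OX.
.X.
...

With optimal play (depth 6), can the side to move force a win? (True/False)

p1 O@[OX./.X./...]: (0,2)[OXO/.X./...]-1* (1,0)[OX./OX./...]-1 (1,2)[OX./.XO/...]-1 (2,0)[OX./.X./O..]-1 (2,1)[OX./.X./.O.]-1 (2,2)[OX./.X./..O]-1
p2 X@[OXO/.X./...]: (1,0)[OXO/XX./...]+1* (1,2)[OXO/.XX/...]+1 (2,0)[OXO/.X./X..]+1 (2,1)[OXO/.X./.X.]+1 (2,2)[OXO/.X./..X]+1
p3 O@[OXO/XX./...]: (1,2)[OXO/XXO/...]-1* (2,0)[OXO/XX./O..]-1 (2,1)[OXO/XX./.O.]-1 (2,2)[OXO/XX./..O]-1
p4 X@[OXO/XXO/...]: (2,0)[OXO/XXO/X..]+1* (2,1)[OXO/XXO/.X.]+1 (2,2)[OXO/XXO/..X]+1
p5 O@[OXO/XXO/X..] terminal -1; root [OX./.X./...] d6

O winning at [OX./.X./...]: False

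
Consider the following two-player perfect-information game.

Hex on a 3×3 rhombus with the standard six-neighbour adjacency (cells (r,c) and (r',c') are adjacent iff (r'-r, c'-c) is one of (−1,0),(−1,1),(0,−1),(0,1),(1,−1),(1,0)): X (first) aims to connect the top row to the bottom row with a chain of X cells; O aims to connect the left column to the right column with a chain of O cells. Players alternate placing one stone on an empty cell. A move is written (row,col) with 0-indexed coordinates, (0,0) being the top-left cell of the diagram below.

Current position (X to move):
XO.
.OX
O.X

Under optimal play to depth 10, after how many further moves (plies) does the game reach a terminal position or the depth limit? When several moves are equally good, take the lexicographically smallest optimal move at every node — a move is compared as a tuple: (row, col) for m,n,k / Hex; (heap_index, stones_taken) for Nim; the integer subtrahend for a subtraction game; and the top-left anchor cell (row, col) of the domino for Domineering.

PV length from [XO./.OX/O.X]: 1 ply

[XO./.OX/O.X] X move#1: (0,2):+1/XOX/.OX/O.X*, (1,0):-1/XO./XOX/O.X, (2,1):-1/XO./.OX/OXX
[XOX/.OX/O.X] end (terminal -1, O#2); searched XO./.OX/O.X to 10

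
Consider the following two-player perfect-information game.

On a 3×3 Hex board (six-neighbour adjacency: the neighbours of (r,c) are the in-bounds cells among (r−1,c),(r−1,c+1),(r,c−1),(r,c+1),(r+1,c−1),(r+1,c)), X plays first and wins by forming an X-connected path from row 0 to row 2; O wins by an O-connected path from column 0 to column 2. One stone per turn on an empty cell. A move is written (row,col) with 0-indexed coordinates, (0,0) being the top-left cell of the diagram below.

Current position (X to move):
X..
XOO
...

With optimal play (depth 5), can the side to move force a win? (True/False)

ply 1, X at X../XOO/... | (0,1)=-1→XX./XOO/...; (0,2)=-1→X.X/XOO/...; (2,0)=+1→X../XOO/X..*; (2,1)=-1→X../XOO/.X.; (2,2)=-1→X../XOO/..X
ply 2: X../XOO/X.. is terminal -1 (O); from X../XOO/... depth 5

X winning at [X../XOO/...]: True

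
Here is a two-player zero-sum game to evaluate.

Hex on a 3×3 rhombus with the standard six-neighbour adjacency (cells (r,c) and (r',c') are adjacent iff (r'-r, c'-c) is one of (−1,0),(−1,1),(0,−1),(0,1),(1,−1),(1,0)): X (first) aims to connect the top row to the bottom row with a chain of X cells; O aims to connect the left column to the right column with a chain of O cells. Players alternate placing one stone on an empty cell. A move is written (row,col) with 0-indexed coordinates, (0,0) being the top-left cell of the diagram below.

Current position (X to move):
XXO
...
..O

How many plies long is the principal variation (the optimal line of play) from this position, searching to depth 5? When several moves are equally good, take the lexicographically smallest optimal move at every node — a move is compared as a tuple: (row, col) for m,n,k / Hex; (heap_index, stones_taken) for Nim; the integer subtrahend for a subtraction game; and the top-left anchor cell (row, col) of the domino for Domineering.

PV length from [XXO/.../..O]: 5 plies

ply 1, X at XXO/.../..O | (1,0)=-1→XXO/X../..O; (1,1)=+1→XXO/.X./..O*; (1,2)=-1→XXO/..X/..O; (2,0)=+1→XXO/.../X.O; (2,1)=-1→XXO/.../.XO
ply 2, O at XXO/.X./..O | (1,0)=-1→XXO/OX./..O*; (1,2)=-1→XXO/.XO/..O; (2,0)=-1→XXO/.X./O.O; (2,1)=-1→XXO/.X./.OO
ply 3, X at XXO/OX./..O | (1,2)=+1→XXO/OXX/..O*; (2,0)=+1→XXO/OX./X.O; (2,1)=+1→XXO/OX./.XO
ply 4, O at XXO/OXX/..O | (2,0)=-1→XXO/OXX/O.O*; (2,1)=-1→XXO/OXX/.OO
ply 5, X at XXO/OXX/O.O | (2,1)=+1→XXO/OXX/OXO*
ply 6: XXO/OXX/OXO is terminal -1 (O); from XXO/.../..O depth 5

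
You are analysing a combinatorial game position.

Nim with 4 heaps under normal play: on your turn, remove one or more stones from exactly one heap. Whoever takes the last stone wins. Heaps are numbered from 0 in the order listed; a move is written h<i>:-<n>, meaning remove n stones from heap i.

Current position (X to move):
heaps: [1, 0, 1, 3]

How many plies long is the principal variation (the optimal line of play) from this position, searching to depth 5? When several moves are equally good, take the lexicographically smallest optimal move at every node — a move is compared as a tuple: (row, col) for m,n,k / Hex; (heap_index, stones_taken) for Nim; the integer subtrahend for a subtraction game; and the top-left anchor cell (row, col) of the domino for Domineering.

p1 X@[(1,0,1,3)]: h0:-1[(0,0,1,3)]-1 h2:-1[(1,0,0,3)]-1 h3:-1[(1,0,1,2)]-1 h3:-2[(1,0,1,1)]-1 h3:-3[(1,0,1,0)]+1*
p2 O@[(1,0,1,0)]: h0:-1[(0,0,1,0)]-1* h2:-1[(1,0,0,0)]-1
p3 X@[(0,0,1,0)]: h2:-1[(0,0,0,0)]+1*
p4 O@[(0,0,0,0)] terminal -1; root [(1,0,1,3)] d5

PV length from [(1,0,1,3)]: 3 plies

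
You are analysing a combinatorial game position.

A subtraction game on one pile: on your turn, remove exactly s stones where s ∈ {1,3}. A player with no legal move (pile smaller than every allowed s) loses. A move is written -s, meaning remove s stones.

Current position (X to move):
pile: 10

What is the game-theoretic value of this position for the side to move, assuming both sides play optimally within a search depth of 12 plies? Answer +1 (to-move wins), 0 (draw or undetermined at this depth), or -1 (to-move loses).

value(10, X) = -1

ply 1, X at 10 | -1=-1→9*; -3=-1→7
ply 2, O at 9 | -1=+1→8*; -3=+1→6
ply 3, X at 8 | -1=-1→7*; -3=-1→5
ply 4, O at 7 | -1=+1→6*; -3=+1→4
ply 5, X at 6 | -1=-1→5*; -3=-1→3
ply 6, O at 5 | -1=+1→4*; -3=+1→2
ply 7, X at 4 | -1=-1→3*; -3=-1→1
ply 8, O at 3 | -1=+1→2*; -3=+1→0
ply 9, X at 2 | -1=-1→1*
ply 10, O at 1 | -1=+1→0*
ply 11: 0 is terminal -1 (X); from 10 depth 12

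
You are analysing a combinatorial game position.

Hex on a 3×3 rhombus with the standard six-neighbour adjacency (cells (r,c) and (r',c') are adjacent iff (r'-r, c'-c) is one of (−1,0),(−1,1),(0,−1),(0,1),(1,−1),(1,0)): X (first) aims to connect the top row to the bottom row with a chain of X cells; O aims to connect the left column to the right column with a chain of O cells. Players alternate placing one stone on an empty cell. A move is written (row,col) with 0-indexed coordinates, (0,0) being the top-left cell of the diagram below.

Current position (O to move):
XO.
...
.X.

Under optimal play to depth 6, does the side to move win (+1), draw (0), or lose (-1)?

value(XO./.../.X., O) = +1

p1 O@[XO./.../.X.]: (0,2)[XOO/.../.X.]-1 (1,0)[XO./O../.X.]-1 (1,1)[XO./.O./.X.]+1* (1,2)[XO./..O/.X.]-1 (2,0)[XO./.../OX.]-1 (2,2)[XO./.../.XO]-1
p2 X@[XO./.O./.X.]: (0,2)[XOX/.O./.X.]-1* (1,0)[XO./XO./.X.]-1 (1,2)[XO./.OX/.X.]-1 (2,0)[XO./.O./XX.]-1 (2,2)[XO./.O./.XX]-1
p3 O@[XOX/.O./.X.]: (1,0)[XOX/OO./.X.]-1 (1,2)[XOX/.OO/.X.]+1* (2,0)[XOX/.O./OX.]-1 (2,2)[XOX/.O./.XO]-1
p4 X@[XOX/.OO/.X.]: (1,0)[XOX/XOO/.X.]-1* (2,0)[XOX/.OO/XX.]-1 (2,2)[XOX/.OO/.XX]-1
p5 O@[XOX/XOO/.X.]: (2,0)[XOX/XOO/OX.]+1* (2,2)[XOX/XOO/.XO]-1
p6 X@[XOX/XOO/OX.] terminal -1; root [XO./.../.X.] d6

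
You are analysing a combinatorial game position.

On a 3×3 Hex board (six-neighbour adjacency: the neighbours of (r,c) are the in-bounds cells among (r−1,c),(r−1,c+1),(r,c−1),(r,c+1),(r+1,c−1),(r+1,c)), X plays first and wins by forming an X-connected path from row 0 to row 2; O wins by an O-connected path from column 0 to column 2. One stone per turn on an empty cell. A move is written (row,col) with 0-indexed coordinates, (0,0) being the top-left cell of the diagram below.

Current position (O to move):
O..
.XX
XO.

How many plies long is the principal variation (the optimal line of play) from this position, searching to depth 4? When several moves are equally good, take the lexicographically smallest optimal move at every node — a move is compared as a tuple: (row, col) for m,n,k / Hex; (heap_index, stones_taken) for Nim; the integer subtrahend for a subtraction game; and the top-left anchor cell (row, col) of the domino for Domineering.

ply 1, O at O../.XX/XO. | (0,1)=-1→OO./.XX/XO.*; (0,2)=-1→O.O/.XX/XO.; (1,0)=-1→O../OXX/XO.; (2,2)=-1→O../.XX/XOO
ply 2, X at OO./.XX/XO. | (0,2)=+1→OOX/.XX/XO.*; (1,0)=-1→OO./XXX/XO.; (2,2)=-1→OO./.XX/XOX
ply 3: OOX/.XX/XO. is terminal -1 (O); from O../.XX/XO. depth 4

PV length from [O../.XX/XO.]: 2 plies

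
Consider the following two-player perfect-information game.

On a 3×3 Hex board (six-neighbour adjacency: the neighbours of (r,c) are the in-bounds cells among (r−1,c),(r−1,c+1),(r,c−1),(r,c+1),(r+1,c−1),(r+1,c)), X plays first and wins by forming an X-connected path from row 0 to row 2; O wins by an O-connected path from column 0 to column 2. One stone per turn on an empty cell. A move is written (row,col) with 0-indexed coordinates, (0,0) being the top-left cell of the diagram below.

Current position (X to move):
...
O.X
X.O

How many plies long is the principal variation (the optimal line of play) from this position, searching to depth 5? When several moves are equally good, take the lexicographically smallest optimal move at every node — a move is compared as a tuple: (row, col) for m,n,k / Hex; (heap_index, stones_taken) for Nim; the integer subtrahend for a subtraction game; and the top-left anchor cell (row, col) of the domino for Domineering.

p1 X@[.../O.X/X.O]: (0,0)[X../O.X/X.O]-1 (0,1)[.X./O.X/X.O]-1 (0,2)[..X/O.X/X.O]+1* (1,1)[.../OXX/X.O]+1 (2,1)[.../O.X/XXO]-1
p2 O@[..X/O.X/X.O]: (0,0)[O.X/O.X/X.O]-1* (0,1)[.OX/O.X/X.O]-1 (1,1)[..X/OOX/X.O]-1 (2,1)[..X/O.X/XOO]-1
p3 X@[O.X/O.X/X.O]: (0,1)[OXX/O.X/X.O]+1* (1,1)[O.X/OXX/X.O]+1 (2,1)[O.X/O.X/XXO]+1
p4 O@[OXX/O.X/X.O]: (1,1)[OXX/OOX/X.O]-1* (2,1)[OXX/O.X/XOO]-1
p5 X@[OXX/OOX/X.O]: (2,1)[OXX/OOX/XXO]+1*
p6 O@[OXX/OOX/XXO] terminal -1; root [.../O.X/X.O] d5

PV length from [.../O.X/X.O]: 5 plies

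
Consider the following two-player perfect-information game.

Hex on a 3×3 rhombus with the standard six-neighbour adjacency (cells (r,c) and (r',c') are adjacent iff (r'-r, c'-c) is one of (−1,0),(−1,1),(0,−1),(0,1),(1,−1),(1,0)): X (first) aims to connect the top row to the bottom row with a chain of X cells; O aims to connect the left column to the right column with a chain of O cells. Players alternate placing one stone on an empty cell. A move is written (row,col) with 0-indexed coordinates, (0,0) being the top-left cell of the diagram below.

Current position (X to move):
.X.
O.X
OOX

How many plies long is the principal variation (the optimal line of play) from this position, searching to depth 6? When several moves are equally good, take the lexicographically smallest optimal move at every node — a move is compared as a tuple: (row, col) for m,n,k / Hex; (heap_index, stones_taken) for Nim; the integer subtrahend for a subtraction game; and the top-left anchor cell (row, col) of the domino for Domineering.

[.X./O.X/OOX] X move#1: (0,0):+1/XX./O.X/OOX*, (0,2):+1/.XX/O.X/OOX, (1,1):+1/.X./OXX/OOX
[XX./O.X/OOX] O move#2: (0,2):-1/XXO/O.X/OOX*, (1,1):-1/XX./OOX/OOX
[XXO/O.X/OOX] X move#3: (1,1):+1/XXO/OXX/OOX*
[XXO/OXX/OOX] end (terminal -1, O#4); searched .X./O.X/OOX to 6

PV length from [.X./O.X/OOX]: 3 plies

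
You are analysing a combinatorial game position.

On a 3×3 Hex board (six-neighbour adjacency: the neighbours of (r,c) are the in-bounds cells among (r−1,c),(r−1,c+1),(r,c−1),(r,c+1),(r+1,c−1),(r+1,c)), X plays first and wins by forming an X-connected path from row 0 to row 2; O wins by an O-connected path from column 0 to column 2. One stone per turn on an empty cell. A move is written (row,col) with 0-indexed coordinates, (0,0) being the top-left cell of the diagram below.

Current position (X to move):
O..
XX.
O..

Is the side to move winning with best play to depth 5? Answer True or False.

X winning at [O../XX./O..]: True

ply 1, X at O../XX./O.. | (0,1)=-1→OX./XX./O..; (0,2)=-1→O.X/XX./O..; (1,2)=+1→O../XXX/O..*; (2,1)=+1→O../XX./OX.; (2,2)=+1→O../XX./O.X
ply 2, O at O../XXX/O.. | (0,1)=-1→OO./XXX/O..*; (0,2)=-1→O.O/XXX/O..; (2,1)=-1→O../XXX/OO.; (2,2)=-1→O../XXX/O.O
ply 3, X at OO./XXX/O.. | (0,2)=+1→OOX/XXX/O..*; (2,1)=-1→OO./XXX/OX.; (2,2)=-1→OO./XXX/O.X
ply 4, O at OOX/XXX/O.. | (2,1)=-1→OOX/XXX/OO.*; (2,2)=-1→OOX/XXX/O.O
ply 5, X at OOX/XXX/OO. | (2,2)=+1→OOX/XXX/OOX*
ply 6: OOX/XXX/OOX is terminal -1 (O); from O../XX./O.. depth 5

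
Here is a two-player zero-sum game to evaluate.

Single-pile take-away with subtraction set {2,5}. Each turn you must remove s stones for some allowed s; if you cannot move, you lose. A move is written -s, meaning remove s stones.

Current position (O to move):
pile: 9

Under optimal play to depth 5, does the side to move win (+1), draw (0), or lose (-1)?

value(9, O) = +1

[9] O move#1: -2:+1/7*, -5:+1/4
[7] X move#2: -2:-1/5*, -5:-1/2
[5] O move#3: -2:-1/3, -5:+1/0*
[0] end (terminal -1, X#4); searched 9 to 5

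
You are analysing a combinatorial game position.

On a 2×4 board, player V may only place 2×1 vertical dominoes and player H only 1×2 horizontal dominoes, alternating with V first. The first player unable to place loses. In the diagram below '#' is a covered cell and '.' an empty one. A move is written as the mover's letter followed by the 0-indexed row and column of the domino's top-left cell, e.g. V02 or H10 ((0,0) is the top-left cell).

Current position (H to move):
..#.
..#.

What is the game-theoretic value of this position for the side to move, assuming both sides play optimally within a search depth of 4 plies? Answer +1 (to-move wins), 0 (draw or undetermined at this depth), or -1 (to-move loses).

value(..#./..#., H) = +1

ply 1, H at ..#./..#. | H00=+1→###./..#.*; H10=+1→..#./###.
ply 2, V at ###./..#. | V03=-1→####/..##*
ply 3, H at ####/..## | H10=+1→####/####*
ply 4: ####/#### is terminal -1 (V); from ..#./..#. depth 4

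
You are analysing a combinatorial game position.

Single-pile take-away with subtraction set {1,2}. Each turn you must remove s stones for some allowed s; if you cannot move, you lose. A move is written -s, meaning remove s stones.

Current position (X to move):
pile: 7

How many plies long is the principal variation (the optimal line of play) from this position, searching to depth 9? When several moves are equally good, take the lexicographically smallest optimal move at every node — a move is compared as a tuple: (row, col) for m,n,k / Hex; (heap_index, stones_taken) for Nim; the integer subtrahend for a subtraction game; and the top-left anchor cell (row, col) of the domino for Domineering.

p1 X@[7]: -1[6]+1* -2[5]-1
p2 O@[6]: -1[5]-1* -2[4]-1
p3 X@[5]: -1[4]-1 -2[3]+1*
p4 O@[3]: -1[2]-1* -2[1]-1
p5 X@[2]: -1[1]-1 -2[0]+1*
p6 O@[0] terminal -1; root [7] d9

PV length from [7]: 5 plies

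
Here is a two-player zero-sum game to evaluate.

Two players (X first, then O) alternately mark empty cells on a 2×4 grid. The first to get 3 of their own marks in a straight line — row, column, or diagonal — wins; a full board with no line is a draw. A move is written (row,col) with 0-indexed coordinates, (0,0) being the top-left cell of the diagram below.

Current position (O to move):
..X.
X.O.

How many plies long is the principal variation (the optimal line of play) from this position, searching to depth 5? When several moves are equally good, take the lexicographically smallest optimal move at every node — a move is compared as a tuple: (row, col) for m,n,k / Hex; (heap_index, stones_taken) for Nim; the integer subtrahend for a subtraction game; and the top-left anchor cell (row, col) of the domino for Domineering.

ply 1, O at ..X./X.O. | (0,0)=+0→O.X./X.O.*; (0,1)=+0→.OX./X.O.; (0,3)=+0→..XO/X.O.; (1,1)=+0→..X./XOO.; (1,3)=+0→..X./X.OO
ply 2, X at O.X./X.O. | (0,1)=+0→OXX./X.O.*; (0,3)=+0→O.XX/X.O.; (1,1)=+0→O.X./XXO.; (1,3)=+0→O.X./X.OX
ply 3, O at OXX./X.O. | (0,3)=+0→OXXO/X.O.*; (1,1)=-1→OXX./XOO.; (1,3)=-1→OXX./X.OO
ply 4, X at OXXO/X.O. | (1,1)=+0→OXXO/XXO.*; (1,3)=+0→OXXO/X.OX
ply 5, O at OXXO/XXO. | (1,3)=+0→OXXO/XXOO*
ply 6: OXXO/XXOO is terminal +0 (X); from ..X./X.O. depth 5

PV length from [..X./X.O.]: 5 plies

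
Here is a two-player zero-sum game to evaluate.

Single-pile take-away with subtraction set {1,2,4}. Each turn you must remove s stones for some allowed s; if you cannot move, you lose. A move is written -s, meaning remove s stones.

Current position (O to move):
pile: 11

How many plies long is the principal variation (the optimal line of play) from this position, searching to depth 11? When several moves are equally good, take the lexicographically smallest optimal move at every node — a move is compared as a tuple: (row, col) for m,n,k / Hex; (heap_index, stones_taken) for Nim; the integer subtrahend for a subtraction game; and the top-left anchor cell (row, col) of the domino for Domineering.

PV length from [11]: 7 plies

[11] O move#1: -1:-1/10, -2:+1/9*, -4:-1/7
[9] X move#2: -1:-1/8*, -2:-1/7, -4:-1/5
[8] O move#3: -1:-1/7, -2:+1/6*, -4:-1/4
[6] X move#4: -1:-1/5*, -2:-1/4, -4:-1/2
[5] O move#5: -1:-1/4, -2:+1/3*, -4:-1/1
[3] X move#6: -1:-1/2*, -2:-1/1
[2] O move#7: -1:-1/1, -2:+1/0*
[0] end (terminal -1, X#8); searched 11 to 11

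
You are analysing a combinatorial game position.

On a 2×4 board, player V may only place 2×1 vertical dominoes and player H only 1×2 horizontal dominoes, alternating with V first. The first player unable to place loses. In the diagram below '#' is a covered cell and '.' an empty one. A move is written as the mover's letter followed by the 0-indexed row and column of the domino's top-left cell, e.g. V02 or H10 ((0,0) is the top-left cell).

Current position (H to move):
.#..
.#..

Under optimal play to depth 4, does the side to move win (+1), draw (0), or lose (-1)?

p1 H@[.#../.#..]: H02[.###/.#..]+1* H12[.#../.###]+1
p2 V@[.###/.#..]: V00[####/##..]-1*
p3 H@[####/##..]: H12[####/####]+1*
p4 V@[####/####] terminal -1; root [.#../.#..] d4

value(.#../.#.., H) = +1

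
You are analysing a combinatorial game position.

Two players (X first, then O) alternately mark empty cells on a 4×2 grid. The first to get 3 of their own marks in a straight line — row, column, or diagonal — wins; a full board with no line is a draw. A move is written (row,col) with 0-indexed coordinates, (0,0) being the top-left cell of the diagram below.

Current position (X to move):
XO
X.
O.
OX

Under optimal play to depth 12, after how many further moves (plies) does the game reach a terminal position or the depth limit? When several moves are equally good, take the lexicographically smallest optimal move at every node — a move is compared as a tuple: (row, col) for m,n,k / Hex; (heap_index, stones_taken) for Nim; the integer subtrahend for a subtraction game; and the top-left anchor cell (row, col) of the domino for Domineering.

PV length from [XO/X./O./OX]: 2 plies

ply 1, X at XO/X./O./OX | (1,1)=+0→XO/XX/O./OX*; (2,1)=+0→XO/X./OX/OX
ply 2, O at XO/XX/O./OX | (2,1)=+0→XO/XX/OO/OX*
ply 3: XO/XX/OO/OX is terminal +0 (X); from XO/X./O./OX depth 12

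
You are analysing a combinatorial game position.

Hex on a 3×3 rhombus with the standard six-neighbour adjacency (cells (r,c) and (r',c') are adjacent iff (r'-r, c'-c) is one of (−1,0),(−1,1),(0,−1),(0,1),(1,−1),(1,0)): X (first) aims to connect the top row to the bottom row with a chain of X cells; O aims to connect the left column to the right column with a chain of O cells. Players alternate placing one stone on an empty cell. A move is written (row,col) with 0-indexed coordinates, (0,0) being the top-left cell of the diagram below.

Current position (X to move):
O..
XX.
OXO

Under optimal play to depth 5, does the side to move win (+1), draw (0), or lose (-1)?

[O../XX./OXO] X move#1: (0,1):+1/OX./XX./OXO*, (0,2):+1/O.X/XX./OXO, (1,2):+1/O../XXX/OXO
[OX./XX./OXO] end (terminal -1, O#2); searched O../XX./OXO to 5

value(O../XX./OXO, X) = +1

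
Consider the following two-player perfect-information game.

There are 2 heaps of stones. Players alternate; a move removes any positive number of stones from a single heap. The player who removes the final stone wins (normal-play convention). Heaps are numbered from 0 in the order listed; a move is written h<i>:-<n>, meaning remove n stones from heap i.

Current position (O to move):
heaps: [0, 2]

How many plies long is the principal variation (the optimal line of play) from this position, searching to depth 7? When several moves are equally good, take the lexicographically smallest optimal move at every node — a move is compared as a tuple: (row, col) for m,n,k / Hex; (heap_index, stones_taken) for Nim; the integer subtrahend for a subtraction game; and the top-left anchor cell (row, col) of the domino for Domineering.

ply 1, O at (0,2) | h1:-1=-1→(0,1); h1:-2=+1→(0,0)*
ply 2: (0,0) is terminal -1 (X); from (0,2) depth 7

PV length from [(0,2)]: 1 ply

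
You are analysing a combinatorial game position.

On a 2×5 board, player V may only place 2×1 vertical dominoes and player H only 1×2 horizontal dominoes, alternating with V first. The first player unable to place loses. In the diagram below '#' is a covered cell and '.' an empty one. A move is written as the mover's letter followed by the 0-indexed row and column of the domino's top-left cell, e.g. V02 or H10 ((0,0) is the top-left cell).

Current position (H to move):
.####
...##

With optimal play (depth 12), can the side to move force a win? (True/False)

H winning at [.####/...##]: True

[.####/...##] H move#1: H10:+1/.####/##.##*, H11:-1/.####/.####
[.####/##.##] end (terminal -1, V#2); searched .####/...## to 12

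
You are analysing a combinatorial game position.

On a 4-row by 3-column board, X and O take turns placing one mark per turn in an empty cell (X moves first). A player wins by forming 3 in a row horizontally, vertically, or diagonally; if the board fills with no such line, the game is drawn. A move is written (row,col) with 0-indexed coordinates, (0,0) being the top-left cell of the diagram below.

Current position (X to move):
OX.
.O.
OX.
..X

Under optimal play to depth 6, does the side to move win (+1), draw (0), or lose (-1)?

value(OX./.O./OX./..X, X) = +1

[OX./.O./OX./..X] X move#1: (0,2):-1/OXX/.O./OX./..X, (1,0):+1/OX./XO./OX./..X*, (1,2):-1/OX./.OX/OX./..X, (2,2):-1/OX./.O./OXX/..X, (3,0):-1/OX./.O./OX./X.X, (3,1):-1/OX./.O./OX./.XX
[OX./XO./OX./..X] end (terminal -1, O#2); searched OX./.O./OX./..X to 6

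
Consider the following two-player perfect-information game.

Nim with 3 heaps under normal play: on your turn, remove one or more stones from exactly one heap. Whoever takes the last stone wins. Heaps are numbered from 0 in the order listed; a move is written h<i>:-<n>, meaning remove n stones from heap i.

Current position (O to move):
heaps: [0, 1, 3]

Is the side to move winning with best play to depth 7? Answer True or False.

ply 1, O at (0,1,3) | h1:-1=-1→(0,0,3); h2:-1=-1→(0,1,2); h2:-2=+1→(0,1,1)*; h2:-3=-1→(0,1,0)
ply 2, X at (0,1,1) | h1:-1=-1→(0,0,1)*; h2:-1=-1→(0,1,0)
ply 3, O at (0,0,1) | h2:-1=+1→(0,0,0)*
ply 4: (0,0,0) is terminal -1 (X); from (0,1,3) depth 7

O winning at [(0,1,3)]: True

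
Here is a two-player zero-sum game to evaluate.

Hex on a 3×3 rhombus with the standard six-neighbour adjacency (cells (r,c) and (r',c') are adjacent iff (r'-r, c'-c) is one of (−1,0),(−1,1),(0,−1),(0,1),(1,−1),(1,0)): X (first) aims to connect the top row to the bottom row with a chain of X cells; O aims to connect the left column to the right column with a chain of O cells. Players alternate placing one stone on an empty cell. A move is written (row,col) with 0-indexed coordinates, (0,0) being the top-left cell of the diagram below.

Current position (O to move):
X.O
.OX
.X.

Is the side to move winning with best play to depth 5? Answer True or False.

p1 O@[X.O/.OX/.X.]: (0,1)[XOO/.OX/.X.]+1* (1,0)[X.O/OOX/.X.]+1 (2,0)[X.O/.OX/OX.]+1 (2,2)[X.O/.OX/.XO]+1
p2 X@[XOO/.OX/.X.]: (1,0)[XOO/XOX/.X.]-1* (2,0)[XOO/.OX/XX.]-1 (2,2)[XOO/.OX/.XX]-1
p3 O@[XOO/XOX/.X.]: (2,0)[XOO/XOX/OX.]+1* (2,2)[XOO/XOX/.XO]-1
p4 X@[XOO/XOX/OX.] terminal -1; root [X.O/.OX/.X.] d5

O winning at [X.O/.OX/.X.]: True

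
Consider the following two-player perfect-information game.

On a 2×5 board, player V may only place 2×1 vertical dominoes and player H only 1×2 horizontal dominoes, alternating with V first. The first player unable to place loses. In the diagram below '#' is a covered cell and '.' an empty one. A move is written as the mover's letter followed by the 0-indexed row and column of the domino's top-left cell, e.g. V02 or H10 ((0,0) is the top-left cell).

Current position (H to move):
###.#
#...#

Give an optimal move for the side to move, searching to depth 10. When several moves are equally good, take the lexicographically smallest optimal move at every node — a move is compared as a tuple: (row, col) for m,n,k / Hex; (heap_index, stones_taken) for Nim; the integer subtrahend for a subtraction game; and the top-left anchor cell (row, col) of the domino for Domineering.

p1 H@[###.#/#...#]: H11[###.#/###.#]-1 H12[###.#/#.###]+1*
p2 V@[###.#/#.###] terminal -1; root [###.#/#...#] d10

H's best at [###.#/#...#]: H12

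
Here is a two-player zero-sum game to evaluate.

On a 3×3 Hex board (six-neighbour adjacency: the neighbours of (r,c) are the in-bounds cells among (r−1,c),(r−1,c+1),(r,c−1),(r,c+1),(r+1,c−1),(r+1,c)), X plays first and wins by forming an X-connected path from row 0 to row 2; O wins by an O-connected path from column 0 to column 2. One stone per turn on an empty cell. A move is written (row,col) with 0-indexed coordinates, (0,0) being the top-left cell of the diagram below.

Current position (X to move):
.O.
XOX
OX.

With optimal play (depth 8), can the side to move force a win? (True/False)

X winning at [.O./XOX/OX.]: True

ply 1, X at .O./XOX/OX. | (0,0)=-1→XO./XOX/OX.; (0,2)=+1→.OX/XOX/OX.*; (2,2)=-1→.O./XOX/OXX
ply 2: .OX/XOX/OX. is terminal -1 (O); from .O./XOX/OX. depth 8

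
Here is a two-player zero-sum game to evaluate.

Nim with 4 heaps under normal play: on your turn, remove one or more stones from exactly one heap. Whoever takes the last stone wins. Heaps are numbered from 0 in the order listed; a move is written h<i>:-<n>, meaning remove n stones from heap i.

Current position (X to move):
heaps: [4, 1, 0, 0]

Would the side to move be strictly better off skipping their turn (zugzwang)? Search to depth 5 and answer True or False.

ply 1, X at (4,1,0,0) | h0:-1=-1→(3,1,0,0); h0:-2=-1→(2,1,0,0); h0:-3=+1→(1,1,0,0)*; h0:-4=-1→(0,1,0,0); h1:-1=-1→(4,0,0,0)
ply 2, O at (1,1,0,0) | h0:-1=-1→(0,1,0,0)*; h1:-1=-1→(1,0,0,0)
ply 3, X at (0,1,0,0) | h1:-1=+1→(0,0,0,0)*
ply 4: (0,0,0,0) is terminal -1 (O); from (4,1,0,0) depth 5
if X skipped the turn, O would face:
~ ply 1, O at (4,1,0,0) | h0:-1=-1→(3,1,0,0); h0:-2=-1→(2,1,0,0); h0:-3=+1→(1,1,0,0)*; h0:-4=-1→(0,1,0,0); h1:-1=-1→(4,0,0,0)
~ ply 2, X at (1,1,0,0) | h0:-1=-1→(0,1,0,0)*; h1:-1=-1→(1,0,0,0)
~ ply 3, O at (0,1,0,0) | h1:-1=+1→(0,0,0,0)*
~ ply 4: (0,0,0,0) is terminal -1 (X); from (4,1,0,0) depth 5
compare (X): move=+1 vs pass=-1

zugzwang((4,1,0,0), X) = False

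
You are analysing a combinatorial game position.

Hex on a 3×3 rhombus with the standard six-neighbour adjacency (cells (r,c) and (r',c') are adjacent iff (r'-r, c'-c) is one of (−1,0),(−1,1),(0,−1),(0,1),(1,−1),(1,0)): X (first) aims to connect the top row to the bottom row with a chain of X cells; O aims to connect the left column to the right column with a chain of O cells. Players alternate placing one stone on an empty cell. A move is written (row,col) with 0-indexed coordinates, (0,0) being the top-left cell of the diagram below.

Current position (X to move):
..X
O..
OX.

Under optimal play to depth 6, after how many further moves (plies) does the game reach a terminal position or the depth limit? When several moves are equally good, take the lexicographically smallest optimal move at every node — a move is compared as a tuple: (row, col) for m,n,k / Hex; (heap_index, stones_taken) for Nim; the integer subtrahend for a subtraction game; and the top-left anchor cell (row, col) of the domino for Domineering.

p1 X@[..X/O../OX.]: (0,0)[X.X/O../OX.]+1* (0,1)[.XX/O../OX.]+1 (1,1)[..X/OX./OX.]+1 (1,2)[..X/O.X/OX.]+1 (2,2)[..X/O../OXX]+1
p2 O@[X.X/O../OX.]: (0,1)[XOX/O../OX.]-1* (1,1)[X.X/OO./OX.]-1 (1,2)[X.X/O.O/OX.]-1 (2,2)[X.X/O../OXO]-1
p3 X@[XOX/O../OX.]: (1,1)[XOX/OX./OX.]+1* (1,2)[XOX/O.X/OX.]+1 (2,2)[XOX/O../OXX]+1
p4 O@[XOX/OX./OX.] terminal -1; root [..X/O../OX.] d6

PV length from [..X/O../OX.]: 3 plies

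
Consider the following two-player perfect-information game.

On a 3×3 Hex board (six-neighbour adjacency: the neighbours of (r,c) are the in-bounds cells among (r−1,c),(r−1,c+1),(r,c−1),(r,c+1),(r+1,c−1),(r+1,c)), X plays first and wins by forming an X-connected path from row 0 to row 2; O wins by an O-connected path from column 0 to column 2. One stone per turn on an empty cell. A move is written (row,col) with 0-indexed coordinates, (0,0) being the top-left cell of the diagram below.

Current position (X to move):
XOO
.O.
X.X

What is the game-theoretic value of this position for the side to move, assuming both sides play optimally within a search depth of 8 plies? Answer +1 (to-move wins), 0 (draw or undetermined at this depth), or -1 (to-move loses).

[XOO/.O./X.X] X move#1: (1,0):+1/XOO/XO./X.X*, (1,2):-1/XOO/.OX/X.X, (2,1):-1/XOO/.O./XXX
[XOO/XO./X.X] end (terminal -1, O#2); searched XOO/.O./X.X to 8

value(XOO/.O./X.X, X) = +1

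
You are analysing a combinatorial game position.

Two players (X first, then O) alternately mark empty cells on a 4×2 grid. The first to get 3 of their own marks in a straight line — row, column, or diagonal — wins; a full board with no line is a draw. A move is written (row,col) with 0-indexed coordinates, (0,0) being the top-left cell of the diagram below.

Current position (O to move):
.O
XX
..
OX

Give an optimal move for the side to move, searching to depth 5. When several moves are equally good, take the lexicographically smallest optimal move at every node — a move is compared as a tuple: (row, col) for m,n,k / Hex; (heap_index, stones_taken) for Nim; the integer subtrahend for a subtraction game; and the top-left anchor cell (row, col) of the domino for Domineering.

O's best at [.O/XX/../OX]: (2,1)

ply 1, O at .O/XX/../OX | (0,0)=-1→OO/XX/../OX; (2,0)=-1→.O/XX/O./OX; (2,1)=+0→.O/XX/.O/OX*
ply 2, X at .O/XX/.O/OX | (0,0)=+0→XO/XX/.O/OX*; (2,0)=+0→.O/XX/XO/OX
ply 3, O at XO/XX/.O/OX | (2,0)=+0→XO/XX/OO/OX*
ply 4: XO/XX/OO/OX is terminal +0 (X); from .O/XX/../OX depth 5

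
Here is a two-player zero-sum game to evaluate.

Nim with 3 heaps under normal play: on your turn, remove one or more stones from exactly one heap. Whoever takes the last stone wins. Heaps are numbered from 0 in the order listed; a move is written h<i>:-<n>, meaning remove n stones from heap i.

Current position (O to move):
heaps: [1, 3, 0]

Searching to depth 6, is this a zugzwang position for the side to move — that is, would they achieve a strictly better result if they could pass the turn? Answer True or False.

zugzwang((1,3,0), O) = False

[(1,3,0)] O move#1: h0:-1:-1/(0,3,0), h1:-1:-1/(1,2,0), h1:-2:+1/(1,1,0)*, h1:-3:-1/(1,0,0)
[(1,1,0)] X move#2: h0:-1:-1/(0,1,0)*, h1:-1:-1/(1,0,0)
[(0,1,0)] O move#3: h1:-1:+1/(0,0,0)*
[(0,0,0)] end (terminal -1, X#4); searched (1,3,0) to 6
suppose O passes — search the same position with X to move:
pass> [(1,3,0)] X move#1: h0:-1:-1/(0,3,0), h1:-1:-1/(1,2,0), h1:-2:+1/(1,1,0)*, h1:-3:-1/(1,0,0)
pass> [(1,1,0)] O move#2: h0:-1:-1/(0,1,0)*, h1:-1:-1/(1,0,0)
pass> [(0,1,0)] X move#3: h1:-1:+1/(0,0,0)*
pass> [(0,0,0)] end (terminal -1, O#4); searched (1,3,0) to 6
for O: play +1, pass -1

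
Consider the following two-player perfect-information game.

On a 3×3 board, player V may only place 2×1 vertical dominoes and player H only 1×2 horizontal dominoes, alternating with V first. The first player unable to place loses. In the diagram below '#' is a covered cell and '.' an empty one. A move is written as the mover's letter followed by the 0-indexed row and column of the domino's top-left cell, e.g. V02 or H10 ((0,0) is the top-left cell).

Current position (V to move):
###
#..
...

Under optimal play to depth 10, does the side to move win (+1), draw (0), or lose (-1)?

ply 1, V at ###/#../... | V11=+1→###/##./.#.*; V12=-1→###/#.#/..#
ply 2: ###/##./.#. is terminal -1 (H); from ###/#../... depth 10

value(###/#../..., V) = +1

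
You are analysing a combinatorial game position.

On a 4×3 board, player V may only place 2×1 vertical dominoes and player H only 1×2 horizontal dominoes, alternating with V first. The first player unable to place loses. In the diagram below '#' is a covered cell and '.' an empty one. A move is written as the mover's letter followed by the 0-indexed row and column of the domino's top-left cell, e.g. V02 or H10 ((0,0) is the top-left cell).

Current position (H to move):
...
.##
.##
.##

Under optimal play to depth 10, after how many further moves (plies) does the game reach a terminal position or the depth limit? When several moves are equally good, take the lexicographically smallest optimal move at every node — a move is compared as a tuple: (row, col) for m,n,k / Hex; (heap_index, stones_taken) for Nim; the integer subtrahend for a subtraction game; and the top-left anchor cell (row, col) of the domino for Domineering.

p1 H@[.../.##/.##/.##]: H00[##./.##/.##/.##]-1* H01[.##/.##/.##/.##]-1
p2 V@[##./.##/.##/.##]: V10[##./###/###/.##]+1* V20[##./.##/###/###]+1
p3 H@[##./###/###/.##] terminal -1; root [.../.##/.##/.##] d10

PV length from [.../.##/.##/.##]: 2 plies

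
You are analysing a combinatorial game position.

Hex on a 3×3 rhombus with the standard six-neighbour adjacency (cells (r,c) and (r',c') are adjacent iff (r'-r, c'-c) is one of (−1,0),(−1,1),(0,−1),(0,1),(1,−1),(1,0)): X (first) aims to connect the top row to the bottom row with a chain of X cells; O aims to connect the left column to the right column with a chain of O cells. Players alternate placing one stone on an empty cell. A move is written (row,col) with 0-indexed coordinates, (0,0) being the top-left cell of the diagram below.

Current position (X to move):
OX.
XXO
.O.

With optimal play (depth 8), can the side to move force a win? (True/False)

[OX./XXO/.O.] X move#1: (0,2):-1/OXX/XXO/.O., (2,0):+1/OX./XXO/XO.*, (2,2):-1/OX./XXO/.OX
[OX./XXO/XO.] end (terminal -1, O#2); searched OX./XXO/.O. to 8

X winning at [OX./XXO/.O.]: True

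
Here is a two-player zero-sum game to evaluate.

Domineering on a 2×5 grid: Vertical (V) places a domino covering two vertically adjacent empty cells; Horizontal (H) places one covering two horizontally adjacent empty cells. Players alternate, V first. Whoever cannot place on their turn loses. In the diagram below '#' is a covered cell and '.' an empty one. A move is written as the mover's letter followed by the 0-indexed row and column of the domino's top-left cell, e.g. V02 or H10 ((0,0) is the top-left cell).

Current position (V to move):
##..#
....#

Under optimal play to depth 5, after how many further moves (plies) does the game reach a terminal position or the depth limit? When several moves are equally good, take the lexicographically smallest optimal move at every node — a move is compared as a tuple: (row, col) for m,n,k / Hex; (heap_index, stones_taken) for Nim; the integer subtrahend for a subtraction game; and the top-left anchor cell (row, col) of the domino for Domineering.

PV length from [##..#/....#]: 3 plies

p1 V@[##..#/....#]: V02[###.#/..#.#]+1* V03[##.##/...##]-1
p2 H@[###.#/..#.#]: H10[###.#/###.#]-1*
p3 V@[###.#/###.#]: V03[#####/#####]+1*
p4 H@[#####/#####] terminal -1; root [##..#/....#] d5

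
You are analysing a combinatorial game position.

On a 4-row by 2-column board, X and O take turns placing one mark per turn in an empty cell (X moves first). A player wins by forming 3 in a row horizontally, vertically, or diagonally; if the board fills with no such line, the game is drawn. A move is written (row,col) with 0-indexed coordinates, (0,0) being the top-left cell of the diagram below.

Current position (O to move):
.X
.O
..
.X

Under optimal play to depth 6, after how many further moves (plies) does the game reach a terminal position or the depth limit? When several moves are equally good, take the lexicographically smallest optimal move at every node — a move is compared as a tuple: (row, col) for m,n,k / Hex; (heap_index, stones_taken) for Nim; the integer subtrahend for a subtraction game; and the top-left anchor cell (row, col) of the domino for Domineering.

[.X/.O/../.X] O move#1: (0,0):+0/OX/.O/../.X*, (1,0):+0/.X/OO/../.X, (2,0):+0/.X/.O/O./.X, (2,1):+0/.X/.O/.O/.X, (3,0):+0/.X/.O/../OX
[OX/.O/../.X] X move#2: (1,0):+0/OX/XO/../.X*, (2,0):+0/OX/.O/X./.X, (2,1):+0/OX/.O/.X/.X, (3,0):+0/OX/.O/../XX
[OX/XO/../.X] O move#3: (2,0):+0/OX/XO/O./.X*, (2,1):+0/OX/XO/.O/.X, (3,0):+0/OX/XO/../OX
[OX/XO/O./.X] X move#4: (2,1):+0/OX/XO/OX/.X*, (3,0):+0/OX/XO/O./XX
[OX/XO/OX/.X] O move#5: (3,0):+0/OX/XO/OX/OX*
[OX/XO/OX/OX] end (terminal +0, X#6); searched .X/.O/../.X to 6

PV length from [.X/.O/../.X]: 5 plies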